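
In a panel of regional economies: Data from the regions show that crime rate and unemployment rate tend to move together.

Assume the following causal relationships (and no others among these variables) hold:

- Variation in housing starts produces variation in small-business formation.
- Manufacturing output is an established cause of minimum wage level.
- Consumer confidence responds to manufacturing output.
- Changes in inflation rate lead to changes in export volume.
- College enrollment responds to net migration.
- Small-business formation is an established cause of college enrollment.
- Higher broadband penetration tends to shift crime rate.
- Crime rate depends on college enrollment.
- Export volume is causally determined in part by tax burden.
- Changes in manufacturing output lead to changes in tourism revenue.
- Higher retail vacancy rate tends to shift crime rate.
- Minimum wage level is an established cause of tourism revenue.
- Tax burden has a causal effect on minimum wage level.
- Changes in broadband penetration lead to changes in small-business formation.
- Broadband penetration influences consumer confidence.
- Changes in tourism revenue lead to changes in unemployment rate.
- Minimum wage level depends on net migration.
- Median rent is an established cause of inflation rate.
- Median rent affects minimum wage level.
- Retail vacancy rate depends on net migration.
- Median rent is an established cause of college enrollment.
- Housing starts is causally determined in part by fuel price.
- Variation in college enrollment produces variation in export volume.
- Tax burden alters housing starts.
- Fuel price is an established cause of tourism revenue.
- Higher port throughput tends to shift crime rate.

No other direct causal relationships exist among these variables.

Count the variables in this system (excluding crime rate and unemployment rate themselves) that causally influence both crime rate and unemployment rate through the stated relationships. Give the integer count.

The common causes are: fuel price (to crime rate via fuel price → housing starts → small-business formation → college enrollment → crime rate; to unemployment rate via fuel price → tourism revenue → unemployment rate); median rent (to crime rate via median rent → college enrollment → crime rate; to unemployment rate via median rent → minimum wage level → tourism revenue → unemployment rate); net migration (to crime rate via net migration → college enrollment → crime rate; to unemployment rate via net migration → minimum wage level → tourism revenue → unemployment rate); tax burden (to crime rate via tax burden → housing starts → small-business formation → college enrollment → crime rate; to unemployment rate via tax burden → minimum wage level → tourism revenue → unemployment rate).
Every other variable lacks a causal path to at least one of crime rate and unemployment rate.

4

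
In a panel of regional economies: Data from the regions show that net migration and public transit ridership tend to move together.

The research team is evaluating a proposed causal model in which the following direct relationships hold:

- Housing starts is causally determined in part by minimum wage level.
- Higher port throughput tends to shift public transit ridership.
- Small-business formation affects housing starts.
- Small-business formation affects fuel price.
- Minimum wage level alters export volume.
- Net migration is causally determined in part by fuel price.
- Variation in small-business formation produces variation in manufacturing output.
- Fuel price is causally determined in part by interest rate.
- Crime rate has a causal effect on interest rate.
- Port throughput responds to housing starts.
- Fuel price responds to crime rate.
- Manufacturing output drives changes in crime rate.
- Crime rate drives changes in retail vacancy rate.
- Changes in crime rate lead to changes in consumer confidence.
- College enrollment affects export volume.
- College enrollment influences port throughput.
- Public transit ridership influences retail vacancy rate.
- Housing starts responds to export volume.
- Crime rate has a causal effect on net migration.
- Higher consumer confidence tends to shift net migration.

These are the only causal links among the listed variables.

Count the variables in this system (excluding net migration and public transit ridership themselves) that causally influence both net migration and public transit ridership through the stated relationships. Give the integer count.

1

The common causes are: small-business formation (to net migration via small-business formation → fuel price → net migration; to public transit ridership via small-business formation → housing starts → port throughput → public transit ridership).
Every other variable lacks a causal path to at least one of net migration and public transit ridership.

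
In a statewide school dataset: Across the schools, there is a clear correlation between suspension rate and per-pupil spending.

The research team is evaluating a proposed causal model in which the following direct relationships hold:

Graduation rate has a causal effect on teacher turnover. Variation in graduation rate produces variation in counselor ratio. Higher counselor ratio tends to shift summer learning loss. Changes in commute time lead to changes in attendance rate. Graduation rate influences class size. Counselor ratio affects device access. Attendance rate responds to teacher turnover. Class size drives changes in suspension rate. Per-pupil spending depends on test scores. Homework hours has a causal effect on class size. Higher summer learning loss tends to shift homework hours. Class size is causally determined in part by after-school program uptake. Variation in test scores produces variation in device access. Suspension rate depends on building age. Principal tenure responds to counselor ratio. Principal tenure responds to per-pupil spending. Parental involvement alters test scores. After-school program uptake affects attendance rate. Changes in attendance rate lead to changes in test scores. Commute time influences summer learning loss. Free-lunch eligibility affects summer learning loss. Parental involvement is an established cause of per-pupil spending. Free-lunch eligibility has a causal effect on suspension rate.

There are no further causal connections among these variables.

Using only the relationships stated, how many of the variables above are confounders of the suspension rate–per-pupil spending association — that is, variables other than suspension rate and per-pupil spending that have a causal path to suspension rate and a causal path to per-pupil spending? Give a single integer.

The common causes are: after-school program uptake (to suspension rate via after-school program uptake → class size → suspension rate; to per-pupil spending via after-school program uptake → attendance rate → test scores → per-pupil spending); commute time (to suspension rate via commute time → summer learning loss → homework hours → class size → suspension rate; to per-pupil spending via commute time → attendance rate → test scores → per-pupil spending); graduation rate (to suspension rate via graduation rate → class size → suspension rate; to per-pupil spending via graduation rate → teacher turnover → attendance rate → test scores → per-pupil spending).
Every other variable lacks a causal path to at least one of suspension rate and per-pupil spending.

3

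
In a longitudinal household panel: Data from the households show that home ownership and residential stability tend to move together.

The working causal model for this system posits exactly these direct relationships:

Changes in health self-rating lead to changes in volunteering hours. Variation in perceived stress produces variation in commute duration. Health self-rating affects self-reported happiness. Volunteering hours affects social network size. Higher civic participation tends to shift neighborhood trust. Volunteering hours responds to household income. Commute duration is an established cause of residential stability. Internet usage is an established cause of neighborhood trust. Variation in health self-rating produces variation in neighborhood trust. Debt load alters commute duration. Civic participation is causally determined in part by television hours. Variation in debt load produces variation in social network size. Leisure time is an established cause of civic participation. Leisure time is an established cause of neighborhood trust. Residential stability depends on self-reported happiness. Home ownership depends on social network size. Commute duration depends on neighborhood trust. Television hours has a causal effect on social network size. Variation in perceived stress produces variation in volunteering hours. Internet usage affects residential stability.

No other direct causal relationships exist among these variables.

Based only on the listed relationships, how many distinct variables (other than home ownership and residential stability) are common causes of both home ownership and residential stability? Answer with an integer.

The common causes are: debt load (to home ownership via debt load → social network size → home ownership; to residential stability via debt load → commute duration → residential stability); health self-rating (to home ownership via health self-rating → volunteering hours → social network size → home ownership; to residential stability via health self-rating → self-reported happiness → residential stability); perceived stress (to home ownership via perceived stress → volunteering hours → social network size → home ownership; to residential stability via perceived stress → commute duration → residential stability); television hours (to home ownership via television hours → social network size → home ownership; to residential stability via television hours → civic participation → neighborhood trust → commute duration → residential stability).
Every other variable lacks a causal path to at least one of home ownership and residential stability.

4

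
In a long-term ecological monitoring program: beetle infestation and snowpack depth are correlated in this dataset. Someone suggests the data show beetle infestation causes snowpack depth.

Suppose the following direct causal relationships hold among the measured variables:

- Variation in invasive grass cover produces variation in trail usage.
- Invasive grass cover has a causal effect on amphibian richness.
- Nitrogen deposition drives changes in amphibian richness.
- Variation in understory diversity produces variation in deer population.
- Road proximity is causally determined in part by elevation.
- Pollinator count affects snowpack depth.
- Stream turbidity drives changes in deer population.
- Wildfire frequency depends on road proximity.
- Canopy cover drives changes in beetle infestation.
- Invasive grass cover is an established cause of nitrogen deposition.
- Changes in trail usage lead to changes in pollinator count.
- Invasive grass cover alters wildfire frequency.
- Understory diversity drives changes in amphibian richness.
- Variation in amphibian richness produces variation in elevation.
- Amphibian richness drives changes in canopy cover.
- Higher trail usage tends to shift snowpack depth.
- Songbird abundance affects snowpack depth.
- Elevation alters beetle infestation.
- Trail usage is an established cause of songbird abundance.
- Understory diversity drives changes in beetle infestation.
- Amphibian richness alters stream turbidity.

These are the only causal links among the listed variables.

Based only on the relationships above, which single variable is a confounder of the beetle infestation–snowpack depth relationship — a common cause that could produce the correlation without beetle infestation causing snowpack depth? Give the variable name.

invasive grass cover

Invasive grass cover has a causal path to beetle infestation (invasive grass cover → amphibian richness → canopy cover → beetle infestation) and a separate causal path to snowpack depth (invasive grass cover → trail usage → snowpack depth), so it is a common cause of both.
No stated relationship gives beetle infestation a causal route to snowpack depth, so the correlation is explained by the shared upstream cause rather than a direct effect.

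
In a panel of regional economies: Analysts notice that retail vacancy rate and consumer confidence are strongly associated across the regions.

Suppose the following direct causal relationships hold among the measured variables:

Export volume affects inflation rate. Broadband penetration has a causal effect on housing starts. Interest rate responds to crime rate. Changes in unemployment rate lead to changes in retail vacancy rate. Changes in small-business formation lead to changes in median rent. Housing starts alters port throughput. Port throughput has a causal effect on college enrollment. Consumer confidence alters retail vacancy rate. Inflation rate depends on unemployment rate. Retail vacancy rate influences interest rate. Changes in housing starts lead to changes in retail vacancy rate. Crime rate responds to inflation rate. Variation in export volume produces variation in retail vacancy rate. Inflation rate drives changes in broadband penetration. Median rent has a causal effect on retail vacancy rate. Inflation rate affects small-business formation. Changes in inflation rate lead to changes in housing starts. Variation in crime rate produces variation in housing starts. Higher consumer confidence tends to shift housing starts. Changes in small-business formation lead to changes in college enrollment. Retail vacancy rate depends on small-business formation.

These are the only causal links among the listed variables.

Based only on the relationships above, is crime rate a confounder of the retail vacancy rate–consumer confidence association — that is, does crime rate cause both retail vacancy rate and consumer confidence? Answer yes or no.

no

Crime rate has no stated causal path to consumer confidence. A confounder must cause both variables, so crime rate does not qualify.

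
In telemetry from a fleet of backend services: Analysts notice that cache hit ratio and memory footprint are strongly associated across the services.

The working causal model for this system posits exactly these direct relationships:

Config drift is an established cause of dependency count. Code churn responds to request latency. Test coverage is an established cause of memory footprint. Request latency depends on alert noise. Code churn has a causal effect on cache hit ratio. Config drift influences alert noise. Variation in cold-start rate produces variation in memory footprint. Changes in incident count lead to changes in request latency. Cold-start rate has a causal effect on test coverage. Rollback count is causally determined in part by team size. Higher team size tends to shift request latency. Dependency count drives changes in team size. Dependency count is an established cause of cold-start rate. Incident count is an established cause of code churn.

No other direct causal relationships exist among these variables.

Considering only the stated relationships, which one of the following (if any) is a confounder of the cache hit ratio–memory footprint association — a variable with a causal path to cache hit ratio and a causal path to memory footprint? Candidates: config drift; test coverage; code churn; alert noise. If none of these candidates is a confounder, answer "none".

Config drift causes cache hit ratio (config drift → alert noise → request latency → code churn → cache hit ratio) and also causes memory footprint (config drift → dependency count → cold-start rate → memory footprint); it is a common cause of both.
Each of the other candidates lacks a causal path to at least one of cache hit ratio and memory footprint, so they do not confound the relationship.

config drift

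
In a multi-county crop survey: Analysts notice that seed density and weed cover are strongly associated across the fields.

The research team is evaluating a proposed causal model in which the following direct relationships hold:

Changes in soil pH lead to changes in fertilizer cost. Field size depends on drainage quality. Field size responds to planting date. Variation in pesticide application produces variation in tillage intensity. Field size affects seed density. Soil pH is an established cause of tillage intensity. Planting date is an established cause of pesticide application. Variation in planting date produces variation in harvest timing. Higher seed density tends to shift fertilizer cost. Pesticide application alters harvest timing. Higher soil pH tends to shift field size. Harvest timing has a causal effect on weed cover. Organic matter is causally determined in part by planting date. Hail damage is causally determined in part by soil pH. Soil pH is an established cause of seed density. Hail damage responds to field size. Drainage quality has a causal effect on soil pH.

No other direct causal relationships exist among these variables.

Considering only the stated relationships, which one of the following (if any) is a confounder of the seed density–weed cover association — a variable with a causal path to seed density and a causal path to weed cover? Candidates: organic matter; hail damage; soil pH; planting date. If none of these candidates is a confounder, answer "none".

Planting date causes seed density (planting date → field size → seed density) and also causes weed cover (planting date → harvest timing → weed cover); it is a common cause of both.
Each of the other candidates lacks a causal path to at least one of seed density and weed cover, so they do not confound the relationship.

planting date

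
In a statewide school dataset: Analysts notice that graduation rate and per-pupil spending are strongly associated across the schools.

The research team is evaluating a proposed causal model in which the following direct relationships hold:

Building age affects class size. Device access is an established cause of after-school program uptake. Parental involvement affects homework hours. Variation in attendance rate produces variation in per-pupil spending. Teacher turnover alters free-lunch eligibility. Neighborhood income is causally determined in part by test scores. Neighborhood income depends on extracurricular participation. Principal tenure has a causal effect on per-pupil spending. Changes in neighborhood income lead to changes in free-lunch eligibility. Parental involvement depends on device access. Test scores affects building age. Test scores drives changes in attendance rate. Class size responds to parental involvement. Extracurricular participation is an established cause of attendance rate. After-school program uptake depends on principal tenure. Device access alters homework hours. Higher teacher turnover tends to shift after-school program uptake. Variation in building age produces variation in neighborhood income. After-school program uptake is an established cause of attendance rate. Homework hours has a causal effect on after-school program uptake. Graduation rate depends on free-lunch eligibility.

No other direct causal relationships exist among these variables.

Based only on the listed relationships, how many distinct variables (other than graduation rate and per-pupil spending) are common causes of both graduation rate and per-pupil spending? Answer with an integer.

3

The common causes are: extracurricular participation (to graduation rate via extracurricular participation → neighborhood income → free-lunch eligibility → graduation rate; to per-pupil spending via extracurricular participation → attendance rate → per-pupil spending); teacher turnover (to graduation rate via teacher turnover → free-lunch eligibility → graduation rate; to per-pupil spending via teacher turnover → after-school program uptake → attendance rate → per-pupil spending); test scores (to graduation rate via test scores → neighborhood income → free-lunch eligibility → graduation rate; to per-pupil spending via test scores → attendance rate → per-pupil spending).
Every other variable lacks a causal path to at least one of graduation rate and per-pupil spending.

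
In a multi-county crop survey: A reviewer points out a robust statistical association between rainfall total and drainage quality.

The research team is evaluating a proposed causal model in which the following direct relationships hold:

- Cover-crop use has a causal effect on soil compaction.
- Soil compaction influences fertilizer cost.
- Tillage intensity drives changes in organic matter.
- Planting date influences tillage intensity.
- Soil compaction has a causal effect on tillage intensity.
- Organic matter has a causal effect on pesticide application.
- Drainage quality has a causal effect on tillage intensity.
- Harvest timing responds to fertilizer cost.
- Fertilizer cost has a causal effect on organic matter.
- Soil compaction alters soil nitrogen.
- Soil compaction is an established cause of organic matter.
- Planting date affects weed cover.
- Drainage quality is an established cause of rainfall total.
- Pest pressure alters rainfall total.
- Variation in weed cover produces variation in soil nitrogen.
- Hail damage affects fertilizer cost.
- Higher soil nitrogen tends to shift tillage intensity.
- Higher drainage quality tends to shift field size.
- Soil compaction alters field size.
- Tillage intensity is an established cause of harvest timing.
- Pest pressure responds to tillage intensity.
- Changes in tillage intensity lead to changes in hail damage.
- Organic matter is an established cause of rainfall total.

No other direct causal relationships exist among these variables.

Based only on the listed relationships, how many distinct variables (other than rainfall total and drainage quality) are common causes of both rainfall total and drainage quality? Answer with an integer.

No listed variable has a causal path to both rainfall total and drainage quality, so there are no common causes.

0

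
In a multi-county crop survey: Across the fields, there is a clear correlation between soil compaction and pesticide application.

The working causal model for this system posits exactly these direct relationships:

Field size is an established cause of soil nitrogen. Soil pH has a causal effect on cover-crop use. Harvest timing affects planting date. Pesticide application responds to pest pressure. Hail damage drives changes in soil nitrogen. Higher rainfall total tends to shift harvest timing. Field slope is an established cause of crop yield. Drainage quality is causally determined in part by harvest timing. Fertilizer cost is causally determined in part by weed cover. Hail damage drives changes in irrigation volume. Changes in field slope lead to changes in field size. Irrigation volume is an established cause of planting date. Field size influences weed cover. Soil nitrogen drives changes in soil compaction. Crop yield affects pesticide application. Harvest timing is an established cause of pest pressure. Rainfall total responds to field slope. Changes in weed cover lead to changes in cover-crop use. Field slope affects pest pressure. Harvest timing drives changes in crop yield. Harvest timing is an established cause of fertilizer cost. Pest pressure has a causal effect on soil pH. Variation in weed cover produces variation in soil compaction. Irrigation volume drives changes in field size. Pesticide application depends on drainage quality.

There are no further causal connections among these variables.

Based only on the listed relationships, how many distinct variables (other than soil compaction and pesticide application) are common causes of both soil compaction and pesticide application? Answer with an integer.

The common causes are: field slope (to soil compaction via field slope → field size → soil nitrogen → soil compaction; to pesticide application via field slope → crop yield → pesticide application).
Every other variable lacks a causal path to at least one of soil compaction and pesticide application.

1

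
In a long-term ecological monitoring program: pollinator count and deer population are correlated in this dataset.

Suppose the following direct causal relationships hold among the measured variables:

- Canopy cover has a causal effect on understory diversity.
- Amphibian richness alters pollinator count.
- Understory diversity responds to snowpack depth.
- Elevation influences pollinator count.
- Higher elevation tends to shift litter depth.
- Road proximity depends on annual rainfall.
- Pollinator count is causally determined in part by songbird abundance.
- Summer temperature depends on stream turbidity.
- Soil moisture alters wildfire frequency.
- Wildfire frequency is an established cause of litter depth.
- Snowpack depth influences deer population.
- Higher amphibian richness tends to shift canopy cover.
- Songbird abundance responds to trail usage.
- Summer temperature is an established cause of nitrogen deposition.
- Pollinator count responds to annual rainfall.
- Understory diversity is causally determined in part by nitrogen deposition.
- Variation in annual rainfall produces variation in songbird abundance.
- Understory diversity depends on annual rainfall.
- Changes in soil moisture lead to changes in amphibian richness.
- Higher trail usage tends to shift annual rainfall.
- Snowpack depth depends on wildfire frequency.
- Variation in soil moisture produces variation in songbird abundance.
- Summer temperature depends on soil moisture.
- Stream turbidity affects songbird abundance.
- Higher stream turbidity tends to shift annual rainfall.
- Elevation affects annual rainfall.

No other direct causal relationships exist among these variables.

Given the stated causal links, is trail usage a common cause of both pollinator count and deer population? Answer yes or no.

Trail usage has no stated causal path to deer population. A confounder must cause both variables, so trail usage does not qualify.

no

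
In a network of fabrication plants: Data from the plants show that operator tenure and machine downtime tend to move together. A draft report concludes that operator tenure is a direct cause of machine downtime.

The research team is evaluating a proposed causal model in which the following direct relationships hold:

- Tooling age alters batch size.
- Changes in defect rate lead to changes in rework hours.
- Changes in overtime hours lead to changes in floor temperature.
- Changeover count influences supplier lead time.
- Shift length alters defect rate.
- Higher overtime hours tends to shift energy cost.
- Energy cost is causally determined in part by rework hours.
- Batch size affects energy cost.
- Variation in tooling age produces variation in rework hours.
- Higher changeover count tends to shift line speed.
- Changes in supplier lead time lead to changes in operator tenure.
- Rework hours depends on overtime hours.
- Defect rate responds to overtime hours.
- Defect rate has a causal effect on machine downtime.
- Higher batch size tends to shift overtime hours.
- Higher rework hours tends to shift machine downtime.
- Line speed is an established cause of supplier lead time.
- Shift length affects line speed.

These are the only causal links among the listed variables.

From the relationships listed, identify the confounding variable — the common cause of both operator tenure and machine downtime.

Shift length has a causal path to operator tenure (shift length → line speed → supplier lead time → operator tenure) and a separate causal path to machine downtime (shift length → defect rate → machine downtime), so it is a common cause of both.
No stated relationship gives operator tenure a causal route to machine downtime, so the correlation is explained by the shared upstream cause rather than a direct effect.

shift length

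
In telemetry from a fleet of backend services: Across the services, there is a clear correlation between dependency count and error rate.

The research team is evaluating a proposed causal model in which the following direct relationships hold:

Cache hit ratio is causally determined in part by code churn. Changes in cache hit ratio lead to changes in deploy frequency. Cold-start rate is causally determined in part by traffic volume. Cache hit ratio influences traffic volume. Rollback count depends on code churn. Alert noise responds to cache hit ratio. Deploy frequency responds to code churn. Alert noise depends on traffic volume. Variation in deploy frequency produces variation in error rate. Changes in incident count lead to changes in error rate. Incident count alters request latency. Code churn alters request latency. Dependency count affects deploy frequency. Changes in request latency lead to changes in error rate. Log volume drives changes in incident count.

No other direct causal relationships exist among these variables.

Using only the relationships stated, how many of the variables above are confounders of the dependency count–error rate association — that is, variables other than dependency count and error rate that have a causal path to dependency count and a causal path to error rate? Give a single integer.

No listed variable has a causal path to both dependency count and error rate, so there are no common causes.

0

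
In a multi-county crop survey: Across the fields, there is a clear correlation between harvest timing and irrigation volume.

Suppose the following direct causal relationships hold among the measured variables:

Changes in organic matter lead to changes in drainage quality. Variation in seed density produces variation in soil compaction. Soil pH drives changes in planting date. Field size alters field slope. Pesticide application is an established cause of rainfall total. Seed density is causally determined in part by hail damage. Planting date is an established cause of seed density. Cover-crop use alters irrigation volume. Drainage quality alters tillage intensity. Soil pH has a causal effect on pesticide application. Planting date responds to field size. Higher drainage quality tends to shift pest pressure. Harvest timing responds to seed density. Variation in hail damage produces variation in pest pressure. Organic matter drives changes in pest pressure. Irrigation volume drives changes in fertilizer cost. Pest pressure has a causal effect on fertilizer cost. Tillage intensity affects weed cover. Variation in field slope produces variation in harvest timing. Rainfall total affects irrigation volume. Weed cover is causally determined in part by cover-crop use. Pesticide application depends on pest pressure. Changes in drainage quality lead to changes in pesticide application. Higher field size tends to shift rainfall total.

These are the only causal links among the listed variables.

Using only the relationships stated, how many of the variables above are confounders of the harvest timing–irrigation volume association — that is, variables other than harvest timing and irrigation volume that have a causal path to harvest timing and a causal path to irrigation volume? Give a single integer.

The common causes are: field size (to harvest timing via field size → field slope → harvest timing; to irrigation volume via field size → rainfall total → irrigation volume); hail damage (to harvest timing via hail damage → seed density → harvest timing; to irrigation volume via hail damage → pest pressure → pesticide application → rainfall total → irrigation volume); soil pH (to harvest timing via soil pH → planting date → seed density → harvest timing; to irrigation volume via soil pH → pesticide application → rainfall total → irrigation volume).
Every other variable lacks a causal path to at least one of harvest timing and irrigation volume.

3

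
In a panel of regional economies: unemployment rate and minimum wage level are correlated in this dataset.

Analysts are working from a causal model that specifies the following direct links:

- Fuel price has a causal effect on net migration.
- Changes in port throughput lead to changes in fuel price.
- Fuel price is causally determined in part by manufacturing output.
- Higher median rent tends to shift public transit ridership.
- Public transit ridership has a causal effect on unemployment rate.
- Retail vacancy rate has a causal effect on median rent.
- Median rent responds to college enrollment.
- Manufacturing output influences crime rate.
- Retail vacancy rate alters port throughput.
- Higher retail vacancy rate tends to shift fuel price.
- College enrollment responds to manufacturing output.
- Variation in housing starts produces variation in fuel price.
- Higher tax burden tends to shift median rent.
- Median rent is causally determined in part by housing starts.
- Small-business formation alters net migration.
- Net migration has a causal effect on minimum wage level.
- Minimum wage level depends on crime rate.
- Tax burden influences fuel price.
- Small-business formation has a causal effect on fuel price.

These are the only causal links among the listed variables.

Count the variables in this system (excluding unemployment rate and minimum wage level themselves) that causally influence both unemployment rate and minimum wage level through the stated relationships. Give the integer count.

4

The common causes are: housing starts (to unemployment rate via housing starts → median rent → public transit ridership → unemployment rate; to minimum wage level via housing starts → fuel price → net migration → minimum wage level); manufacturing output (to unemployment rate via manufacturing output → college enrollment → median rent → public transit ridership → unemployment rate; to minimum wage level via manufacturing output → crime rate → minimum wage level); retail vacancy rate (to unemployment rate via retail vacancy rate → median rent → public transit ridership → unemployment rate; to minimum wage level via retail vacancy rate → fuel price → net migration → minimum wage level); tax burden (to unemployment rate via tax burden → median rent → public transit ridership → unemployment rate; to minimum wage level via tax burden → fuel price → net migration → minimum wage level).
Every other variable lacks a causal path to at least one of unemployment rate and minimum wage level.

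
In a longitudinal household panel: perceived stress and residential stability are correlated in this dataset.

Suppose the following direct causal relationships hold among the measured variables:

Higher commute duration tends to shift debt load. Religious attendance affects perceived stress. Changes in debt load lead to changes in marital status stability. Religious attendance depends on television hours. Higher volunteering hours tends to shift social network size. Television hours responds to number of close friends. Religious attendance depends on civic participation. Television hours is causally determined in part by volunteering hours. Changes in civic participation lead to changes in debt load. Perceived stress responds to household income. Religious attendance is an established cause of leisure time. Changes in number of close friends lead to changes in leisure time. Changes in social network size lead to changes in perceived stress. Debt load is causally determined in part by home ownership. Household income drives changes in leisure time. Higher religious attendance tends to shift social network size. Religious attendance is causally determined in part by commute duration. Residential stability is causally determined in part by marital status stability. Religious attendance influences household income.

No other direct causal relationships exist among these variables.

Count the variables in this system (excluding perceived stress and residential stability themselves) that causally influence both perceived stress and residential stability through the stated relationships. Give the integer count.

The common causes are: civic participation (to perceived stress via civic participation → religious attendance → perceived stress; to residential stability via civic participation → debt load → marital status stability → residential stability); commute duration (to perceived stress via commute duration → religious attendance → perceived stress; to residential stability via commute duration → debt load → marital status stability → residential stability).
Every other variable lacks a causal path to at least one of perceived stress and residential stability.

2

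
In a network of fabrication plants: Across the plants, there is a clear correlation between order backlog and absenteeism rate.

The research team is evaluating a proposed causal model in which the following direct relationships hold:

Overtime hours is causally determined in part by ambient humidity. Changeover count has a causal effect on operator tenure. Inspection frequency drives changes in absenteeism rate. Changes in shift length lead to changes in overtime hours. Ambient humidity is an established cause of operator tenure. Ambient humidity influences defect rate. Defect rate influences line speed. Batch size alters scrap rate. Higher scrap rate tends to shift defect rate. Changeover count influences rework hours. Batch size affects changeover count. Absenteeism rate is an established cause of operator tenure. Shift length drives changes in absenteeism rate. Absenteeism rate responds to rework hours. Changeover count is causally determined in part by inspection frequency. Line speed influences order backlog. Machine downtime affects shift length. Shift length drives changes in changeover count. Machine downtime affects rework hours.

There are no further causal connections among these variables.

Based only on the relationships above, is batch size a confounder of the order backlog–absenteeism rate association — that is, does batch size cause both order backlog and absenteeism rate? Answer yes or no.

Batch size has a causal path to order backlog (batch size → scrap rate → defect rate → line speed → order backlog) and to absenteeism rate (batch size → changeover count → rework hours → absenteeism rate), so it is a common cause of both — a confounder.

yes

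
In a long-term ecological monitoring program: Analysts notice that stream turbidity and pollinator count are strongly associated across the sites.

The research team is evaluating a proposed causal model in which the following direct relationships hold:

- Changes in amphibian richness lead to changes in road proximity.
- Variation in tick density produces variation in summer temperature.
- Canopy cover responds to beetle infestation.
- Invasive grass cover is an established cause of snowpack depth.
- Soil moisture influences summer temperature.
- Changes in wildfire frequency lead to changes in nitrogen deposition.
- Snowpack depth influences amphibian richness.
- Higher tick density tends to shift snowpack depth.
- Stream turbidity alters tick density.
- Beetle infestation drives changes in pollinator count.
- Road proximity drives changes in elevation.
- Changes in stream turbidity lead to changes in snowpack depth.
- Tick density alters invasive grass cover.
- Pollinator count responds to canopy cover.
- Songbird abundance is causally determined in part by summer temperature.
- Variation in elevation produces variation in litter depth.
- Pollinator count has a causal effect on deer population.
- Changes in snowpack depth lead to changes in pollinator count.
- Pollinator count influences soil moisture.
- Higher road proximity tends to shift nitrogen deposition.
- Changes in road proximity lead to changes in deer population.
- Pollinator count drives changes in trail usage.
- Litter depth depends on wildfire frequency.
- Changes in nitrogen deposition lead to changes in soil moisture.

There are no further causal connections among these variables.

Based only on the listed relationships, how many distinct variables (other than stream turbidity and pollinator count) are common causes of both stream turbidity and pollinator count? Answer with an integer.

No listed variable has a causal path to both stream turbidity and pollinator count, so there are no common causes.

0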